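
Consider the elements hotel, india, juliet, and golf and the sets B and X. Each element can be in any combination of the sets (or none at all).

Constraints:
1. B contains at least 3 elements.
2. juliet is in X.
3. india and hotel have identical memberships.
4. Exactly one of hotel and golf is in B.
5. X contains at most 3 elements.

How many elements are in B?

From (2): juliet ∈ X.
Suppose hotel ∉ B: no assignment then satisfies all the clues, so hotel ∈ B.

3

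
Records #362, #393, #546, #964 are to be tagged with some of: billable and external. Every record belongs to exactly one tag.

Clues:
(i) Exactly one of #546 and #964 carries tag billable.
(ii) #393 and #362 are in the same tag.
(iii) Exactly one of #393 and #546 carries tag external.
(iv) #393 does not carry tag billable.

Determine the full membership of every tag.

billable = {#546}; external = {#362, #393, #964}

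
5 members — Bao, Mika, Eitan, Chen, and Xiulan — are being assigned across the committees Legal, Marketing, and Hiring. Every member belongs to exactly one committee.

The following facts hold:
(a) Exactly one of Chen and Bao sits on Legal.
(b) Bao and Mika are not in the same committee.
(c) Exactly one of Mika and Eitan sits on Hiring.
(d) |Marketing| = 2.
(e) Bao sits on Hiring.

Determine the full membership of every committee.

Legal = {Chen}; Marketing = {Mika, Xiulan}; Hiring = {Bao, Eitan}

From (e): Bao ∈ Hiring.
(a) (exactly one): Chen ∈ Legal.
(b): Mika ∉ Hiring.
(c) (exactly one): Eitan ∈ Hiring.
(d): only 2 candidates remain for Marketing, so all are in.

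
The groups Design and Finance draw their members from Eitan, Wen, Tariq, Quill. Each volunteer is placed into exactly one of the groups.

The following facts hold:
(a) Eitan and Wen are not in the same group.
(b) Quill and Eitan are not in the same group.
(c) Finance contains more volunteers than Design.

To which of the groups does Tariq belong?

Tariq: Finance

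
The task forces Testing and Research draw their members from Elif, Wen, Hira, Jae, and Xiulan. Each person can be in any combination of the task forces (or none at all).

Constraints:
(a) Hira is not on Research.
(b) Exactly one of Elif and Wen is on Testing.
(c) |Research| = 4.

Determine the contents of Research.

From (a): Hira ∉ Research.
(c): only 4 candidates remain for Research, so all are in.

Research = {Elif, Jae, Wen, Xiulan}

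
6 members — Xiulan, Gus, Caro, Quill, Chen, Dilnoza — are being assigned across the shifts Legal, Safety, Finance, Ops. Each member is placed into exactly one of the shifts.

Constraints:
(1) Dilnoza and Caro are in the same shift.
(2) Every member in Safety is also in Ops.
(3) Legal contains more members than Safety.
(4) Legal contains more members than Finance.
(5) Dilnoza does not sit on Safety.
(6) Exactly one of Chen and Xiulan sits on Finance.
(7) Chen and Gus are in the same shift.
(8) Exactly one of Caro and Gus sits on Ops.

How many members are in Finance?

1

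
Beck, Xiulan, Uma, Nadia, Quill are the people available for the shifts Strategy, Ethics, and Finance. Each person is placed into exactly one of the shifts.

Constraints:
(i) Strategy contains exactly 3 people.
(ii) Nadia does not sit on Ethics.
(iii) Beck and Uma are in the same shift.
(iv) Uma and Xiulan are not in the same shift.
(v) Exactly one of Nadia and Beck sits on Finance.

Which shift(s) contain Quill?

Quill: Strategy

From (ii): Nadia ∉ Ethics.
Suppose Quill ∉ Strategy: no assignment then satisfies all the clues, so Quill ∈ Strategy.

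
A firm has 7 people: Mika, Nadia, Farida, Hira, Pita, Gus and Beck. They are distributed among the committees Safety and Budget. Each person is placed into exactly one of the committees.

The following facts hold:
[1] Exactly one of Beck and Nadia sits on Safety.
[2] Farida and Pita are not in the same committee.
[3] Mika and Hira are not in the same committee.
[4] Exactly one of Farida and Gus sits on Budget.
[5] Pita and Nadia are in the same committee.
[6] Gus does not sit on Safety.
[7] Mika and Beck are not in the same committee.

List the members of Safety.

From (6): Gus ∉ Safety.
Only one committee left: Gus ∈ Budget.
(4) (exactly one): Farida ∉ Budget.
Only one committee left: Farida ∈ Safety.
(2): Pita ∉ Safety.
(5): Nadia matches Pita: Nadia ∉ Safety.
Only one committee left: Nadia ∈ Budget.
Only one committee left: Pita ∈ Budget.
(1) (exactly one): Beck ∈ Safety.
(7): Mika ∉ Safety.
Only one committee left: Mika ∈ Budget.
Only one committee left: Hira ∈ Safety.

Safety = {Beck, Farida, Hira}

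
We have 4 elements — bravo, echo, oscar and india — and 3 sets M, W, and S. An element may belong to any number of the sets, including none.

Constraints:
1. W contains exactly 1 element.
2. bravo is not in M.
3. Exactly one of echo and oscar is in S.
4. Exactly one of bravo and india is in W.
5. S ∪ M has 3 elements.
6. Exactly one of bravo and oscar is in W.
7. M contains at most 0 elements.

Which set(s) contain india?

india: S

From (2): bravo ∉ M.
(7): M already has 0, so the rest are out.
Suppose india ∈ W: no assignment then satisfies all the clues, so india ∉ W.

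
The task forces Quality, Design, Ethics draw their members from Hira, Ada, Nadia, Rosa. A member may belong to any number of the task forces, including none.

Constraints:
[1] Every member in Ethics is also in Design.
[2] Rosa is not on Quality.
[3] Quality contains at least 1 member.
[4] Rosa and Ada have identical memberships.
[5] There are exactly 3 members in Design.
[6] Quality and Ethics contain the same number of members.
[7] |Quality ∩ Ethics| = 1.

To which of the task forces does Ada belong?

Ada: Design

From (2): Rosa ∉ Quality.
(4): Ada matches Rosa: Ada ∉ Quality.
Suppose Ada ∉ Design: no assignment then satisfies all the clues, so Ada ∈ Design.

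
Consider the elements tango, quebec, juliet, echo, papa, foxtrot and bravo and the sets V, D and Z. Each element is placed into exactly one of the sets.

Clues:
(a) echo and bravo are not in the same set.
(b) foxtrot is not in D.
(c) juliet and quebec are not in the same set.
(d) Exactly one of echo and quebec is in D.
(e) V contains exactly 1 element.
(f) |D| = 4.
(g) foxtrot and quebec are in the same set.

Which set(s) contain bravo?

bravo: V

From (b): foxtrot ∉ D.
(g): quebec matches foxtrot: quebec ∉ D.
(d) (exactly one): echo ∈ D.
(a): bravo ∉ D.
(f): only 4 candidates remain for D, so all are in.
Suppose bravo ∉ V: no assignment then satisfies all the clues, so bravo ∈ V.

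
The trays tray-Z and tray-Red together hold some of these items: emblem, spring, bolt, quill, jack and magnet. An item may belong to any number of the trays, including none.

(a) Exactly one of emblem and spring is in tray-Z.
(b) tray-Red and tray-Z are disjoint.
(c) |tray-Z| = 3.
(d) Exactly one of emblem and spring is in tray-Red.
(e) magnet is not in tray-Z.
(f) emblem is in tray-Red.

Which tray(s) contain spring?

spring: tray-Z

From (e): magnet ∉ tray-Z.
From (f): emblem ∈ tray-Red.
(b) (disjoint): emblem ∉ tray-Z.
(d) (exactly one): spring ∉ tray-Red.
(a) (exactly one): spring ∈ tray-Z.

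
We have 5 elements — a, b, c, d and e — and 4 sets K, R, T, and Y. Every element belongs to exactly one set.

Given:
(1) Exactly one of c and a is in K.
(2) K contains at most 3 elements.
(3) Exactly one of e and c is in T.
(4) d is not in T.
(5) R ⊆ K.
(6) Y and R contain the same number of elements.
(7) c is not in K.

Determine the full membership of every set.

From (4): d ∉ T.
From (7): c ∉ K.
(1) (exactly one): a ∈ K.
(5) contrapositive: c ∉ R.
Suppose b ∈ K: no assignment then satisfies all the clues, so b ∉ K.

K = {a, d, e}; R = {}; T = {b, c}; Y = {}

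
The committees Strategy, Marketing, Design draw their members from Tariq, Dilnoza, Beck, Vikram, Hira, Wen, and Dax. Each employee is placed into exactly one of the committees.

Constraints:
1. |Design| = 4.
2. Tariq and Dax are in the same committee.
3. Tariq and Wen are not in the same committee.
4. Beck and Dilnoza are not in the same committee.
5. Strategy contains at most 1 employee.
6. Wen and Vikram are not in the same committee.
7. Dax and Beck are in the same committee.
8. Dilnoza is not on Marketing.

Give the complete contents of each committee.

Strategy = {Dilnoza}; Marketing = {Hira, Wen}; Design = {Beck, Dax, Tariq, Vikram}

From (8): Dilnoza ∉ Marketing.
Suppose Tariq ∈ Strategy: no assignment then satisfies all the clues, so Tariq ∉ Strategy.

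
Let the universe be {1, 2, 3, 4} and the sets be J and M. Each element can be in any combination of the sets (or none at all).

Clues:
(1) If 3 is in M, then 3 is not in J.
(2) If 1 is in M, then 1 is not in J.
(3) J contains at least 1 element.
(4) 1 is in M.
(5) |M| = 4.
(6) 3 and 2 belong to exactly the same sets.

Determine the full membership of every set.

From (4): 1 ∈ M.
(2): 1 ∉ J.
(5): only 4 candidates remain for M, so all are in.
(1): 3 ∉ J.
(6): 2 matches 3: 2 ∉ J.
(3): only 1 candidates remain for J, so all are in.

J = {4}; M = {1, 2, 3, 4}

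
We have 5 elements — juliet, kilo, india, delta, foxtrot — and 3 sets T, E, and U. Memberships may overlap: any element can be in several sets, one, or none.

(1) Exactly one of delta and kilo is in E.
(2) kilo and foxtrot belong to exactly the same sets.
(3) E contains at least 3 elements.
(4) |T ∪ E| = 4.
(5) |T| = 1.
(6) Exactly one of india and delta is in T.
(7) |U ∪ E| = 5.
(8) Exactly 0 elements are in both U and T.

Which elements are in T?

T = {india}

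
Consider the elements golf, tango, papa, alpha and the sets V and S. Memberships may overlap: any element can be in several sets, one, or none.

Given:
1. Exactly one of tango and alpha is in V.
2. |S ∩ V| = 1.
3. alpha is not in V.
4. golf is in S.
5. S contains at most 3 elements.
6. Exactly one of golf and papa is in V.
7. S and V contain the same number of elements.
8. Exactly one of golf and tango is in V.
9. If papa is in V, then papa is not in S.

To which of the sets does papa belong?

papa: V

From (3): alpha ∉ V.
From (4): golf ∈ S.
(1) (exactly one): tango ∈ V.
(8) (exactly one): golf ∉ V.
(6) (exactly one): papa ∈ V.
(9): papa ∉ S.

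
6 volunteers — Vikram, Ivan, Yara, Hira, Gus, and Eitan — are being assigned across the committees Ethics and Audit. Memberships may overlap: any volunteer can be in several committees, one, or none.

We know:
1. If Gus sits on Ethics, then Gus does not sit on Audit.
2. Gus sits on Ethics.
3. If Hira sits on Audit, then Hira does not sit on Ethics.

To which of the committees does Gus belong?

Gus: Ethics

From (2): Gus ∈ Ethics.
(1): Gus ∉ Audit.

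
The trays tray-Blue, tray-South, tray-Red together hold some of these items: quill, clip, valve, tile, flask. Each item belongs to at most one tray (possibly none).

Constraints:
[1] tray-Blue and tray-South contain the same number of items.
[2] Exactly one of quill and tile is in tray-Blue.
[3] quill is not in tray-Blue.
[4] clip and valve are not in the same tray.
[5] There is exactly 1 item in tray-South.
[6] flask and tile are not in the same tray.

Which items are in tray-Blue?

tray-Blue = {tile}

From (3): quill ∉ tray-Blue.
(2) (exactly one): tile ∈ tray-Blue.
(6): flask ∉ tray-Blue.
Suppose clip ∈ tray-Blue: no assignment then satisfies all the clues, so clip ∉ tray-Blue.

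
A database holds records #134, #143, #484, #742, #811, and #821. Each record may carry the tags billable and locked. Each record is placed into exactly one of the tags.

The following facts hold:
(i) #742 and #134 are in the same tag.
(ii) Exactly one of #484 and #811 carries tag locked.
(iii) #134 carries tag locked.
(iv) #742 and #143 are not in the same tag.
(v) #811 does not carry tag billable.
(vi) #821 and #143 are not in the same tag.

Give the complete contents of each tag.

billable = {#143, #484}; locked = {#134, #742, #811, #821}

From (iii): #134 ∈ locked.
From (v): #811 ∉ billable.
(i): #742 matches #134: #742 ∉ billable.
(i): #742 matches #134: #742 ∈ locked.
(iv): #143 ∉ locked.
Only one tag left: #143 ∈ billable.
Only one tag left: #811 ∈ locked.
(ii) (exactly one): #484 ∉ locked.
(vi): #821 ∉ billable.
Only one tag left: #484 ∈ billable.
Only one tag left: #821 ∈ locked.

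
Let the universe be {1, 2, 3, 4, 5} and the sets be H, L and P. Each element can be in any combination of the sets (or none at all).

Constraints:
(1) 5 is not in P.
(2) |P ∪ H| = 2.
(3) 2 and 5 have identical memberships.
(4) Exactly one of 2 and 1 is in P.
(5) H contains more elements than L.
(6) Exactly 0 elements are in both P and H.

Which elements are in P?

P = {1}

From (1): 5 ∉ P.
(3): 2 matches 5: 2 ∉ P.
(4) (exactly one): 1 ∈ P.
Suppose 3 ∈ P: no assignment then satisfies all the clues, so 3 ∉ P.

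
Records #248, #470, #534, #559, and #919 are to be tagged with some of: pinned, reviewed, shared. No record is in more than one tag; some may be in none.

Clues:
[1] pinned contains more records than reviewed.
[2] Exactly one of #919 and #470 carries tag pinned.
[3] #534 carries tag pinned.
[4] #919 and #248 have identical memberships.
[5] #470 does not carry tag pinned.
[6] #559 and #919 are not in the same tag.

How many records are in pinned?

From (3): #534 ∈ pinned.
From (5): #470 ∉ pinned.
(2) (exactly one): #919 ∈ pinned.
(4): #248 matches #919: #248 ∈ pinned.
(6): #559 ∉ pinned.

3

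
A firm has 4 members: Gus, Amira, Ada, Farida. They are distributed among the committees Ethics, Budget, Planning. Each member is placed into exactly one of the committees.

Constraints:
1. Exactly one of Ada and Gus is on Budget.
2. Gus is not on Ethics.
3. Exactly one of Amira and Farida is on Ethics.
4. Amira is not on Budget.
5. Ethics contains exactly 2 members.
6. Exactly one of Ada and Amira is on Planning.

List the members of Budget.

Budget = {Gus}

From (2): Gus ∉ Ethics.
From (4): Amira ∉ Budget.
Suppose Gus ∉ Budget: no assignment then satisfies all the clues, so Gus ∈ Budget.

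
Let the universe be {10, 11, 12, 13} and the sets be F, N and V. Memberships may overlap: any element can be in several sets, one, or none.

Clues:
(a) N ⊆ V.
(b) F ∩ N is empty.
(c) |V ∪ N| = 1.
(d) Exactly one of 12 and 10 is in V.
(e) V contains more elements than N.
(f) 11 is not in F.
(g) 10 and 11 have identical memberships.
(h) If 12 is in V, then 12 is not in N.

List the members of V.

V = {12}

From (f): 11 ∉ F.
(g): 10 matches 11: 10 ∉ F.
Suppose 10 ∈ V: no assignment then satisfies all the clues, so 10 ∉ V.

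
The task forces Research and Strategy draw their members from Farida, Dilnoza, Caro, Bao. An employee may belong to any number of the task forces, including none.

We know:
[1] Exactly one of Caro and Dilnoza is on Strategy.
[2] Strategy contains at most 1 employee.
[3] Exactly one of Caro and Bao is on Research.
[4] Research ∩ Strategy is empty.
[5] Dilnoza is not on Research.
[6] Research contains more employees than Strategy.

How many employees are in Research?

2

From (5): Dilnoza ∉ Research.
Suppose Farida ∉ Research: no assignment then satisfies all the clues, so Farida ∈ Research.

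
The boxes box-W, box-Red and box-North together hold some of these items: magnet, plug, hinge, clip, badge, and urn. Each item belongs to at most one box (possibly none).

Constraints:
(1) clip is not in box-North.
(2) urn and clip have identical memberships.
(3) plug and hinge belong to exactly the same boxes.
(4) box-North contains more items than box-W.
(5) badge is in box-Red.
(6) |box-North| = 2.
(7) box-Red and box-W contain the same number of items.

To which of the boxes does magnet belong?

From (1): clip ∉ box-North.
From (5): badge ∈ box-Red.
(2): urn matches clip: urn ∉ box-North.
Suppose magnet ∉ box-W: no assignment then satisfies all the clues, so magnet ∈ box-W.

magnet: box-W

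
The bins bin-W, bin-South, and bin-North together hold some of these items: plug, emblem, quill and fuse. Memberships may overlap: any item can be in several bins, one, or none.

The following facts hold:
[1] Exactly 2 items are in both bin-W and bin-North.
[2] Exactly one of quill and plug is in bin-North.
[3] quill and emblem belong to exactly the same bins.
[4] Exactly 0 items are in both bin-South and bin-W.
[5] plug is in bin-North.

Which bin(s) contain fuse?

From (5): plug ∈ bin-North.
(2) (exactly one): quill ∉ bin-North.
(3): emblem matches quill: emblem ∉ bin-North.
Suppose fuse ∉ bin-W: no assignment then satisfies all the clues, so fuse ∈ bin-W.

fuse: bin-North, bin-W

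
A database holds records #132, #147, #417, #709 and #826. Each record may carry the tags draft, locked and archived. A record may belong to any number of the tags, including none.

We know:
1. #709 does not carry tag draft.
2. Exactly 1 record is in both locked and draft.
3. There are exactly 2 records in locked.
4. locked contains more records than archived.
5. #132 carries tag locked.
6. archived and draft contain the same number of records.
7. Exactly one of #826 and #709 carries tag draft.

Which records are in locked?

locked = {#132, #826}

From (1): #709 ∉ draft.
From (5): #132 ∈ locked.
(7) (exactly one): #826 ∈ draft.
Suppose #147 ∈ locked: no assignment then satisfies all the clues, so #147 ∉ locked.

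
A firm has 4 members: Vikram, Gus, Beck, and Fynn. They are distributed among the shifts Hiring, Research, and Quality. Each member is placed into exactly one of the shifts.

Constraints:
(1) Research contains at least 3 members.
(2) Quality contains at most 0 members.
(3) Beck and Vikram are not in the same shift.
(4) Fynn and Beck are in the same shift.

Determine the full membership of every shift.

Hiring = {Vikram}; Research = {Beck, Fynn, Gus}; Quality = {}

(2): Quality already has 0, so the rest are out.
Suppose Vikram ∉ Hiring: no assignment then satisfies all the clues, so Vikram ∈ Hiring.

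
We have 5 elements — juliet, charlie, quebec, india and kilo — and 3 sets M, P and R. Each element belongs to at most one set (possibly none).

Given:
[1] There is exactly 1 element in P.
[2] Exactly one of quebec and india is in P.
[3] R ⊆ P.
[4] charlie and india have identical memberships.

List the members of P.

P = {quebec}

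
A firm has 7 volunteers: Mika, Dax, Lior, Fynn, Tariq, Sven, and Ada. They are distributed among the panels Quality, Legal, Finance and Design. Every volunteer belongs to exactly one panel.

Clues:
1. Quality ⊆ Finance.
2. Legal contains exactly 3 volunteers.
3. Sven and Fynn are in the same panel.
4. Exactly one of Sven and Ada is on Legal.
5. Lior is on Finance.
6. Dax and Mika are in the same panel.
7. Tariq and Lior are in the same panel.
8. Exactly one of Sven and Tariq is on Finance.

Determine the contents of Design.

Design = {Fynn, Sven}

From (5): Lior ∈ Finance.
(7): Tariq matches Lior: Tariq ∉ Quality.
(7): Tariq matches Lior: Tariq ∉ Legal.
(7): Tariq matches Lior: Tariq ∈ Finance.
(8) (exactly one): Sven ∉ Finance.
(1) contrapositive: Sven ∉ Quality.
(3): Fynn matches Sven: Fynn ∉ Quality.
(3): Fynn matches Sven: Fynn ∉ Finance.
Suppose Mika ∈ Design: no assignment then satisfies all the clues, so Mika ∉ Design.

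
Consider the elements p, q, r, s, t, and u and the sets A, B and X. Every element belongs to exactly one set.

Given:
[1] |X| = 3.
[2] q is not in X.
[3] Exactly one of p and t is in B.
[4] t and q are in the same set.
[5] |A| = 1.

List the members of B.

B = {q, t}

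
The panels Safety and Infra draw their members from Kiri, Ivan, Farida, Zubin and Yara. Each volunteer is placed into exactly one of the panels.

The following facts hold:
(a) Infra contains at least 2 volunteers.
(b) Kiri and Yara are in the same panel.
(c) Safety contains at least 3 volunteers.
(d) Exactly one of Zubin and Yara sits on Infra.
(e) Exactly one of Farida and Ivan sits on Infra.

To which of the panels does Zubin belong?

Zubin: Infra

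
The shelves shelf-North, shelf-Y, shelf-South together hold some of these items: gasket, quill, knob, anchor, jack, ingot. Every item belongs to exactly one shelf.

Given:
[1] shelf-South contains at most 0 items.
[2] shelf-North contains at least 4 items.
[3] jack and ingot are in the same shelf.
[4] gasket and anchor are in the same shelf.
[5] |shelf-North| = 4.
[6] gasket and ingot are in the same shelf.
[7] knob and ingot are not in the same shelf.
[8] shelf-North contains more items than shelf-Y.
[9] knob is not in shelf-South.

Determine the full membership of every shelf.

shelf-North = {anchor, gasket, ingot, jack}; shelf-Y = {knob, quill}; shelf-South = {}

From (9): knob ∉ shelf-South.
(1): shelf-South already has 0, so the rest are out.
Suppose gasket ∉ shelf-North: no assignment then satisfies all the clues, so gasket ∈ shelf-North.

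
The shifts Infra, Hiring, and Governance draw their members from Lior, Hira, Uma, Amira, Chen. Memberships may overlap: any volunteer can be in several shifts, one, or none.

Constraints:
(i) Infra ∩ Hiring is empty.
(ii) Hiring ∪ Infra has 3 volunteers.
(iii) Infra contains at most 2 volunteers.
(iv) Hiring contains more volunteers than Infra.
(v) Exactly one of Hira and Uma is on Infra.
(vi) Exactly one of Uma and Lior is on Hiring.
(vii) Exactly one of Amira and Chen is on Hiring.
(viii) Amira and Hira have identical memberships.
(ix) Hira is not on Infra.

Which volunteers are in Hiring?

Hiring = {Chen, Lior}

From (ix): Hira ∉ Infra.
(v) (exactly one): Uma ∈ Infra.
(viii): Amira matches Hira: Amira ∉ Infra.
(i) (disjoint): Uma ∉ Hiring.
(vi) (exactly one): Lior ∈ Hiring.
(i) (disjoint): Lior ∉ Infra.
Suppose Hira ∈ Hiring: no assignment then satisfies all the clues, so Hira ∉ Hiring.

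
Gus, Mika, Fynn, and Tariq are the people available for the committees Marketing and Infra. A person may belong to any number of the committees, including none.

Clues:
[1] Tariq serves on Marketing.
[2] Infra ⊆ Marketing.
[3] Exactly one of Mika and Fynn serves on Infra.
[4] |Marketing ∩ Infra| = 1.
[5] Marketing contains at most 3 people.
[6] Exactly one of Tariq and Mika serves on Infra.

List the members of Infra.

Infra = {Mika}

From (1): Tariq ∈ Marketing.
Suppose Gus ∈ Infra: no assignment then satisfies all the clues, so Gus ∉ Infra.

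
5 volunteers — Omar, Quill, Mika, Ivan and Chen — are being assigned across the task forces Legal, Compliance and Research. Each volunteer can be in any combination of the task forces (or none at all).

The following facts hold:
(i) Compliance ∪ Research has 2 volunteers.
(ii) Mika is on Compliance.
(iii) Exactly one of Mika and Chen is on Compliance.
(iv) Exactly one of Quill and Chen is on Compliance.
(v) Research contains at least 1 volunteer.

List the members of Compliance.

Compliance = {Mika, Quill}

From (ii): Mika ∈ Compliance.
(iii) (exactly one): Chen ∉ Compliance.
(iv) (exactly one): Quill ∈ Compliance.
Suppose Omar ∈ Compliance: no assignment then satisfies all the clues, so Omar ∉ Compliance.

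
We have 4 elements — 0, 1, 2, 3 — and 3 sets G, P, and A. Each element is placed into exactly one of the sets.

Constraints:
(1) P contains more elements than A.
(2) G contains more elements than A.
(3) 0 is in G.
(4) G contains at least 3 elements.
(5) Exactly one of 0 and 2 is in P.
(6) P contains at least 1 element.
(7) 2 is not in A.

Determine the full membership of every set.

G = {0, 1, 3}; P = {2}; A = {}

From (3): 0 ∈ G.
From (7): 2 ∉ A.
(5) (exactly one): 2 ∈ P.
(4): only 3 candidates remain for G, so all are in.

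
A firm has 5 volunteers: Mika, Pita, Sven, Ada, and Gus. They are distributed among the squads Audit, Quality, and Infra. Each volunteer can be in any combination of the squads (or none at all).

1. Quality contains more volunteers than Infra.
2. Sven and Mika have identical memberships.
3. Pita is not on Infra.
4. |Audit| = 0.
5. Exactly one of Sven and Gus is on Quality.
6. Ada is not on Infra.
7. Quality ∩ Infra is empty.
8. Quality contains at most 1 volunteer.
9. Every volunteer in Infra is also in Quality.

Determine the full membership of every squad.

Audit = {}; Quality = {Gus}; Infra = {}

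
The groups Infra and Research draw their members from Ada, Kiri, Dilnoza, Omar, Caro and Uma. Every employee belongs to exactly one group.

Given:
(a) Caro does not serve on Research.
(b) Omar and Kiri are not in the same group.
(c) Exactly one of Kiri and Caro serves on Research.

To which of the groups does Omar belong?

From (a): Caro ∉ Research.
(c) (exactly one): Kiri ∈ Research.
Only one group left: Caro ∈ Infra.
(b): Omar ∉ Research.
Only one group left: Omar ∈ Infra.

Omar: Infra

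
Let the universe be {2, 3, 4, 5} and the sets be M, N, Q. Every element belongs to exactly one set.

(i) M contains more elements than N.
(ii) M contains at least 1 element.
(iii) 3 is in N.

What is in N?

N = {3}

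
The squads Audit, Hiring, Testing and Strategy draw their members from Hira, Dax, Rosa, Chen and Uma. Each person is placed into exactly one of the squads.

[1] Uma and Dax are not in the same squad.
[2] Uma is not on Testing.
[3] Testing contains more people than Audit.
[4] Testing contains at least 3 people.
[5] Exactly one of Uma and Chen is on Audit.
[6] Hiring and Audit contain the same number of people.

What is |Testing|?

3

From (2): Uma ∉ Testing.
Suppose Hira ∈ Audit: no assignment then satisfies all the clues, so Hira ∉ Audit.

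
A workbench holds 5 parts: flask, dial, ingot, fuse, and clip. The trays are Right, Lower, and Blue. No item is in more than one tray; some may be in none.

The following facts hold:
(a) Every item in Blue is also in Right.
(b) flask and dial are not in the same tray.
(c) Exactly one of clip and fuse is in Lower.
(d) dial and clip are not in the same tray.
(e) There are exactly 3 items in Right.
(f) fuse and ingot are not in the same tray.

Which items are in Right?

Right = {clip, flask, ingot}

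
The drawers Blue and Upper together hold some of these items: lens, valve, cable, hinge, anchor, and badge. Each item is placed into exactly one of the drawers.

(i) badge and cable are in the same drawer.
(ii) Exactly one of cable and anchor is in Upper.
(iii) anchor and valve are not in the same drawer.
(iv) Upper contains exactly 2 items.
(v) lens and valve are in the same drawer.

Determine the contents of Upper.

Upper = {anchor, hinge}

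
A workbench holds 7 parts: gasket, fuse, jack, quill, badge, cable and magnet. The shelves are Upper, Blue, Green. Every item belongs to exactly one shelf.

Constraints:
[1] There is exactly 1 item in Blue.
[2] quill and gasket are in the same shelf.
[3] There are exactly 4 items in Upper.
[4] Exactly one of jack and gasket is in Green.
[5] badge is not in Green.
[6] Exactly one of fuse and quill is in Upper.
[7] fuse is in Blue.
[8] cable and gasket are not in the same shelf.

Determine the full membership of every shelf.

From (5): badge ∉ Green.
From (7): fuse ∈ Blue.
(1): Blue already has 1, so the rest are out.
(6) (exactly one): quill ∈ Upper.
Only one shelf left: badge ∈ Upper.
(2): gasket matches quill: gasket ∈ Upper.
(4) (exactly one): jack ∈ Green.
(8): cable ∉ Upper.
Only one shelf left: cable ∈ Green.
(3): only 4 candidates remain for Upper, so all are in.

Upper = {badge, gasket, magnet, quill}; Blue = {fuse}; Green = {cable, jack}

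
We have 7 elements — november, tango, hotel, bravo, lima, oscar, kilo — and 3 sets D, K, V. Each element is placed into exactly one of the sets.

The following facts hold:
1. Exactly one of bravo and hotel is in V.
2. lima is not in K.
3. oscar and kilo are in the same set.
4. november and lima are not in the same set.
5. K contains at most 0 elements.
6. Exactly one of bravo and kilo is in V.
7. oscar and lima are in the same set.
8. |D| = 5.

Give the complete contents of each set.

D = {hotel, kilo, lima, oscar, tango}; K = {}; V = {bravo, november}

From (2): lima ∉ K.
(5): K already has 0, so the rest are out.
Suppose november ∈ D: no assignment then satisfies all the clues, so november ∉ D.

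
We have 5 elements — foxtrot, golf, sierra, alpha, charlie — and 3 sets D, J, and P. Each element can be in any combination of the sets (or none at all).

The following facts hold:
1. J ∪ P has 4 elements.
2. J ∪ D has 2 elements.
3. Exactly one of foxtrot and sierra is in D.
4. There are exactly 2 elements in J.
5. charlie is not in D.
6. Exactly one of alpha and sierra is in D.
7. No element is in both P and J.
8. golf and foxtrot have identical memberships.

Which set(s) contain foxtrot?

foxtrot: P

From (5): charlie ∉ D.
Suppose foxtrot ∈ D: no assignment then satisfies all the clues, so foxtrot ∉ D.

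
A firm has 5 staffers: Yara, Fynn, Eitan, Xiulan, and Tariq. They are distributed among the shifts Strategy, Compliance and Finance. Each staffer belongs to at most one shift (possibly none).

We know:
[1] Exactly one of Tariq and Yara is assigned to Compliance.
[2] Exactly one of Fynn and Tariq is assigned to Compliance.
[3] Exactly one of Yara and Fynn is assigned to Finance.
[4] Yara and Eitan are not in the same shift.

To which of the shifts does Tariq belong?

Tariq: Compliance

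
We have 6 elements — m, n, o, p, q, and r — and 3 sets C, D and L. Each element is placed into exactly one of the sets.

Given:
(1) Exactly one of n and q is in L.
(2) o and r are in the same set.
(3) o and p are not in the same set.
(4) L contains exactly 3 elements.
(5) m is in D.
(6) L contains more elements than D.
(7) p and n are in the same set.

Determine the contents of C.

C = {n, p}

From (5): m ∈ D.
Suppose n ∉ C: no assignment then satisfies all the clues, so n ∈ C.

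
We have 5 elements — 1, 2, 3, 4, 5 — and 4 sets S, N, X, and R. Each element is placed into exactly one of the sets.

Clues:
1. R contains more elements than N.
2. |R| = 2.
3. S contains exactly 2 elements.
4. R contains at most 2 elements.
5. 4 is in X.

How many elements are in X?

1

From (5): 4 ∈ X.
Suppose 1 ∈ N: no assignment then satisfies all the clues, so 1 ∉ N.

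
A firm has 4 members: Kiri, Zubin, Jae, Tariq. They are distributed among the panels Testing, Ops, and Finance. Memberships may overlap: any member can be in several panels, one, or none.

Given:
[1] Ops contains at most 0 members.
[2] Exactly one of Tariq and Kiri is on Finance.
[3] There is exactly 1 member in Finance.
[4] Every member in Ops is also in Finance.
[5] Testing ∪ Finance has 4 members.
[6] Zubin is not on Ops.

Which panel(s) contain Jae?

Jae: Testing

From (6): Zubin ∉ Ops.
(1): Ops already has 0, so the rest are out.
Suppose Jae ∉ Testing: no assignment then satisfies all the clues, so Jae ∈ Testing.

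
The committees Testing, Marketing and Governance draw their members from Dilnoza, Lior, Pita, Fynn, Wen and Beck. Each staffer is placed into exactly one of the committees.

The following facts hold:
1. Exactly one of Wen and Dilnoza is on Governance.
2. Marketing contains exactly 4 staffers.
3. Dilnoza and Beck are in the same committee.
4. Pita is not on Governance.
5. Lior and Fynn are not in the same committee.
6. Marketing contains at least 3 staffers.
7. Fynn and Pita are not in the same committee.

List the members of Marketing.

From (4): Pita ∉ Governance.
Suppose Dilnoza ∉ Marketing: no assignment then satisfies all the clues, so Dilnoza ∈ Marketing.

Marketing = {Beck, Dilnoza, Lior, Pita}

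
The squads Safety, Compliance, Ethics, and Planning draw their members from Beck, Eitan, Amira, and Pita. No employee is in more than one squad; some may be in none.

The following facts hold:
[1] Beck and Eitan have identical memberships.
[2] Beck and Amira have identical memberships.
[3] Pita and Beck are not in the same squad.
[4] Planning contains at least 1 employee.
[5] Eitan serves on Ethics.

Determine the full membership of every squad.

From (5): Eitan ∈ Ethics.
(1): Beck matches Eitan: Beck ∉ Safety.
(1): Beck matches Eitan: Beck ∉ Compliance.
(1): Beck matches Eitan: Beck ∈ Ethics.
(2): Amira matches Beck: Amira ∉ Safety.
(2): Amira matches Beck: Amira ∉ Compliance.
(2): Amira matches Beck: Amira ∈ Ethics.
(3): Pita ∉ Ethics.
(4): only 1 candidates remain for Planning, so all are in.

Safety = {}; Compliance = {}; Ethics = {Amira, Beck, Eitan}; Planning = {Pita}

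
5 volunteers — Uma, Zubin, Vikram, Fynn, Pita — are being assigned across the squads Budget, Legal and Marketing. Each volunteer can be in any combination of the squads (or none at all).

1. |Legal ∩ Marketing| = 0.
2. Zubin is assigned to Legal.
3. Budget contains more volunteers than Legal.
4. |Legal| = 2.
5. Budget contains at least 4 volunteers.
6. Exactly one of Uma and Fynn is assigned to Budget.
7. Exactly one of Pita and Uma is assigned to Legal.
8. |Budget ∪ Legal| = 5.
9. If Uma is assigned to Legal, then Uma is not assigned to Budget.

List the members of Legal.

Legal = {Uma, Zubin}

From (2): Zubin ∈ Legal.
Suppose Uma ∉ Legal: no assignment then satisfies all the clues, so Uma ∈ Legal.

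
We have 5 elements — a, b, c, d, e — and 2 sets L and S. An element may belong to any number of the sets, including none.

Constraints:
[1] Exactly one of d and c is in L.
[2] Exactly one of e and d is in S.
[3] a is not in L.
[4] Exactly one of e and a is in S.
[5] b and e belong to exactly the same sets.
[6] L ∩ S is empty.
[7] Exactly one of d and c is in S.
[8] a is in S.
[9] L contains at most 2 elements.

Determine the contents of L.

L = {c}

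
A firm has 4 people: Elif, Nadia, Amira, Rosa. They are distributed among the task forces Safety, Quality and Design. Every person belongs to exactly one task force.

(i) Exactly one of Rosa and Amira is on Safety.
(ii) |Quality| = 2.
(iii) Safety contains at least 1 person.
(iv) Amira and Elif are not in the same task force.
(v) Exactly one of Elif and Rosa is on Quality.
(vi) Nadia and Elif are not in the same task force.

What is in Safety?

Safety = {Amira}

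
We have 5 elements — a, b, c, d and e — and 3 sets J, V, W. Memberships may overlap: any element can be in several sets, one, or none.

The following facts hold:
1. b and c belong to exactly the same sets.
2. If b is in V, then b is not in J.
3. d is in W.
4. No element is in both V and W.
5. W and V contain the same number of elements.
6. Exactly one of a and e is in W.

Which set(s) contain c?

c: V

From (3): d ∈ W.
(4) (disjoint): d ∉ V.
Suppose c ∈ J: no assignment then satisfies all the clues, so c ∉ J.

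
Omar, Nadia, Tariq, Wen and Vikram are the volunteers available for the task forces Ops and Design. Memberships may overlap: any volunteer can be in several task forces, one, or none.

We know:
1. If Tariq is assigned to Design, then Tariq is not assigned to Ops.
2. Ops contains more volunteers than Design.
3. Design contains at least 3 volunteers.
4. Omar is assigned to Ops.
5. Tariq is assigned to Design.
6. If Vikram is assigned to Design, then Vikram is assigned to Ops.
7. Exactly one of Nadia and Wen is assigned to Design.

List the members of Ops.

Ops = {Nadia, Omar, Vikram, Wen}

From (4): Omar ∈ Ops.
From (5): Tariq ∈ Design.
(1): Tariq ∉ Ops.
Suppose Nadia ∉ Ops: no assignment then satisfies all the clues, so Nadia ∈ Ops.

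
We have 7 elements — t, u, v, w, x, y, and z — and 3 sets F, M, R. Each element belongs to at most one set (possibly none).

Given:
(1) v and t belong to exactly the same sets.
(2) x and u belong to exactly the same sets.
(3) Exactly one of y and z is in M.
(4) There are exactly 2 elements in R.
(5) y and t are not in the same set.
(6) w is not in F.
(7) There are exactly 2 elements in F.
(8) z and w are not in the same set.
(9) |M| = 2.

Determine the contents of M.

From (6): w ∉ F.
Suppose t ∈ M: no assignment then satisfies all the clues, so t ∉ M.

M = {w, y}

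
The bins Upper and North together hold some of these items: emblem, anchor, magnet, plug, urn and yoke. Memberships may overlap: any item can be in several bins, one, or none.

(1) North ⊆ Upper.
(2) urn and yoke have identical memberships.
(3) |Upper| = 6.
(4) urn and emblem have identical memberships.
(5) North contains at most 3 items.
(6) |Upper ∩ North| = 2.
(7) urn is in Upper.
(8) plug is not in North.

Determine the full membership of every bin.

Upper = {anchor, emblem, magnet, plug, urn, yoke}; North = {anchor, magnet}

From (7): urn ∈ Upper.
From (8): plug ∉ North.
(2): yoke matches urn: yoke ∈ Upper.
(3): only 6 candidates remain for Upper, so all are in.
Suppose emblem ∈ North: no assignment then satisfies all the clues, so emblem ∉ North.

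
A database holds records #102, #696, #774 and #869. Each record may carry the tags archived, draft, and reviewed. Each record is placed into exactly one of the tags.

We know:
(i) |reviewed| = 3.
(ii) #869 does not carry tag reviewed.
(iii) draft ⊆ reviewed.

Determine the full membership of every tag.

archived = {#869}; draft = {}; reviewed = {#102, #696, #774}

From (ii): #869 ∉ reviewed.
(i): only 3 candidates remain for reviewed, so all are in.
(iii) contrapositive: #869 ∉ draft.
Only one tag left: #869 ∈ archived.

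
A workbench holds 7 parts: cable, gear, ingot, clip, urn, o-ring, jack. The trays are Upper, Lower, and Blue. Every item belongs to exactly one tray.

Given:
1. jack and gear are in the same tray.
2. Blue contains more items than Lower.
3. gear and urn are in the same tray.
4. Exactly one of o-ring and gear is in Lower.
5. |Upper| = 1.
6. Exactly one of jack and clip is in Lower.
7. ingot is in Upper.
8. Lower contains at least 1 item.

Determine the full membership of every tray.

From (7): ingot ∈ Upper.
(5): Upper already has 1, so the rest are out.
Suppose cable ∈ Lower: no assignment then satisfies all the clues, so cable ∉ Lower.

Upper = {ingot}; Lower = {clip, o-ring}; Blue = {cable, gear, jack, urn}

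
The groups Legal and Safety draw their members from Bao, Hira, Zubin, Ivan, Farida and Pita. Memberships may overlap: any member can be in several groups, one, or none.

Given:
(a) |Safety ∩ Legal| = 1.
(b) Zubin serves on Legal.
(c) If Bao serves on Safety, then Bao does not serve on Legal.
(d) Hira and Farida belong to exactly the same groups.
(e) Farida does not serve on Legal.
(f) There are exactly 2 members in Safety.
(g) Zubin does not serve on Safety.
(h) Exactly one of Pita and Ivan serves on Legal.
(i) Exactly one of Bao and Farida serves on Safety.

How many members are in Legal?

2

From (b): Zubin ∈ Legal.
From (e): Farida ∉ Legal.
From (g): Zubin ∉ Safety.
(d): Hira matches Farida: Hira ∉ Legal.
Suppose Bao ∈ Legal: no assignment then satisfies all the clues, so Bao ∉ Legal.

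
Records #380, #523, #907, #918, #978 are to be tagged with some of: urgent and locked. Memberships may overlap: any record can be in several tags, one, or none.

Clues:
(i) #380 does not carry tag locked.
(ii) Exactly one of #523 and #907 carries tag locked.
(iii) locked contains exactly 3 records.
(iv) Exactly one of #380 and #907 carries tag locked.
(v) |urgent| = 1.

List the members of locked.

locked = {#907, #918, #978}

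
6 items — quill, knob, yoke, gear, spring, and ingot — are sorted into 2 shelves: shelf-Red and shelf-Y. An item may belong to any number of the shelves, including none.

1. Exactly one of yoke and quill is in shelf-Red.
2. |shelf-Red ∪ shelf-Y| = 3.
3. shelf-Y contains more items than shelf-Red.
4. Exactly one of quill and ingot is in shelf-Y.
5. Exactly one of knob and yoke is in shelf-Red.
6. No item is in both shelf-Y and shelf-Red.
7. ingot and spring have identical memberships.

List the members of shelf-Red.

shelf-Red = {yoke}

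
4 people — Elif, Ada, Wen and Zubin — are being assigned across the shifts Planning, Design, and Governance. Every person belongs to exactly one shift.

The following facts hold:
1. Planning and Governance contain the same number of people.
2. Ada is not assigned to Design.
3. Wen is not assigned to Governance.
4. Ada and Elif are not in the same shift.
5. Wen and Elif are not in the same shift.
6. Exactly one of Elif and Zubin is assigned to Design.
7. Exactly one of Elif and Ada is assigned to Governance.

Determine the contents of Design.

Design = {Wen, Zubin}

From (2): Ada ∉ Design.
From (3): Wen ∉ Governance.
Suppose Elif ∈ Design: no assignment then satisfies all the clues, so Elif ∉ Design.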